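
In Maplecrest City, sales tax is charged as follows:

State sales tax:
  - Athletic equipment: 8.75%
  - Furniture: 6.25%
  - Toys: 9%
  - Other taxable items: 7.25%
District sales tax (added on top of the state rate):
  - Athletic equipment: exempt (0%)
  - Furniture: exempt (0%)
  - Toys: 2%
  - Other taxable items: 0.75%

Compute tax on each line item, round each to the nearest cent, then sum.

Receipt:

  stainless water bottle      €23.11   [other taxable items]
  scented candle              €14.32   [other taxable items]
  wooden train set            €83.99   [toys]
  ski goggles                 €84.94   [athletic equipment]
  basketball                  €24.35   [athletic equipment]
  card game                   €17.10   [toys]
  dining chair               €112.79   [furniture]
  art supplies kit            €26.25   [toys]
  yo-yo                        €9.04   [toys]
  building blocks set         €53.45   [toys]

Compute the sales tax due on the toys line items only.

Wooden train set €83.99: toys → 9% + 2% district = 11% → €9.24
Card game €17.10: toys → 9% + 2% district = 11% → €1.88
Art supplies kit €26.25: toys → 9% + 2% district = 11% → €2.89
Yo-yo €9.04: toys → 9% + 2% district = 11% → €0.99
Building blocks set €53.45: toys → 9% + 2% district = 11% → €5.88
Tax on toys = €9.24 + €1.88 + €2.89 + €0.99 + €5.88 = €20.88

€20.88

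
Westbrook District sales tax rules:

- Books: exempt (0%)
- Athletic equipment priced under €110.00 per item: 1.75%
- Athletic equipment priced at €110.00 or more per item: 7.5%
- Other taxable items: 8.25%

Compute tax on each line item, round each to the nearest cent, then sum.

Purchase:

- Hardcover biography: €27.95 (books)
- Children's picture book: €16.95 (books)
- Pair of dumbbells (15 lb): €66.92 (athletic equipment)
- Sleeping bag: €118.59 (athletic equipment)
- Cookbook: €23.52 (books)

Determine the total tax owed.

Hardcover biography €27.95: books → 0% → €0.00
Children's picture book €16.95: books → 0% → €0.00
Pair of dumbbells (15 lb) €66.92: athletic equipment, under €110.00 → 1.75% → €1.17
Sleeping bag €118.59: athletic equipment, €110.00 or more → 7.5% → €8.89
Cookbook €23.52: books → 0% → €0.00
Total tax = €1.17 + €8.89 = €10.06

€10.06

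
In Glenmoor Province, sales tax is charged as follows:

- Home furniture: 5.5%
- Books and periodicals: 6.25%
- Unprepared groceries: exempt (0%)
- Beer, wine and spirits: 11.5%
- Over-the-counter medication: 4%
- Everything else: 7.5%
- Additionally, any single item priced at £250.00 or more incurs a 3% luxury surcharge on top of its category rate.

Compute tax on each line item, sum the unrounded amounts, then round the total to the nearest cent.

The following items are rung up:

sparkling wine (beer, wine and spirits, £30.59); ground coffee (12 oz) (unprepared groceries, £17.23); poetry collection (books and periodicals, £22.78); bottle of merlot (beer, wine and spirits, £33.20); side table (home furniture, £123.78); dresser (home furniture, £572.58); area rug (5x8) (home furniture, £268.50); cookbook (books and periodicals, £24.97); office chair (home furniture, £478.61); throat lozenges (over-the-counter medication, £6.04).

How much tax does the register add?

Sparkling wine £30.59: beer, wine and spirits → 11.5% → £3.51785
Ground coffee (12 oz) £17.23: unprepared groceries → 0% → £0.00
Poetry collection £22.78: books and periodicals → 6.25% → £1.42375
Bottle of merlot £33.20: beer, wine and spirits → 11.5% → £3.818
Side table £123.78: home furniture → 5.5% → £6.8079
Dresser £572.58: home furniture → 5.5% + 3% surcharge = 8.5% → £48.6693
Area rug (5x8) £268.50: home furniture → 5.5% + 3% surcharge = 8.5% → £22.8225
Cookbook £24.97: books and periodicals → 6.25% → £1.560625
Office chair £478.61: home furniture → 5.5% + 3% surcharge = 8.5% → £40.68185
Throat lozenges £6.04: over-the-counter medication → 4% → £0.2416
Unrounded tax sum = £129.543375 → £129.54

£129.54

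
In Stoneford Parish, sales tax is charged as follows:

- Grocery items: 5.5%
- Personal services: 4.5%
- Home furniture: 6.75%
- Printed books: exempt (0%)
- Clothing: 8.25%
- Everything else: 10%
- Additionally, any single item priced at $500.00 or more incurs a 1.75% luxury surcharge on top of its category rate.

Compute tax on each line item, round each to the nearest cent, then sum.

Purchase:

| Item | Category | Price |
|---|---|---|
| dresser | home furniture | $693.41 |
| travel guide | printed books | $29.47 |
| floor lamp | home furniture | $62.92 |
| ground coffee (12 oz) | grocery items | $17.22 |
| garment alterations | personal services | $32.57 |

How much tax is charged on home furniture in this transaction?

Dresser $693.41: home furniture → 6.75% + 1.75% surcharge = 8.5% → $58.94
Floor lamp $62.92: home furniture → 6.75% → $4.25
Tax on home furniture = $58.94 + $4.25 = $63.19

$63.19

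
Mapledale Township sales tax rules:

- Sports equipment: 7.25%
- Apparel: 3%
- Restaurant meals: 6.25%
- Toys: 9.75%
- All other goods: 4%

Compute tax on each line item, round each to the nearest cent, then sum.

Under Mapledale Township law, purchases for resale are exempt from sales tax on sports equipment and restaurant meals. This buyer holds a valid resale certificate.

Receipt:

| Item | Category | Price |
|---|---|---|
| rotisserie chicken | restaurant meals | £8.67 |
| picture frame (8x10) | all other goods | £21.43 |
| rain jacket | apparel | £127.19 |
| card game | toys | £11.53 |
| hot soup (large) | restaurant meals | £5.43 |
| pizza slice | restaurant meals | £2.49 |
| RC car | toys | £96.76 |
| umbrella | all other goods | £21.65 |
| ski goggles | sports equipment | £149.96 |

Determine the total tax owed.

Rotisserie chicken £8.67: restaurant meals, buyer-exempt → 0% → £0.00
Picture frame (8x10) £21.43: all other goods → 4% → £0.86
Rain jacket £127.19: apparel → 3% → £3.82
Card game £11.53: toys → 9.75% → £1.12
Hot soup (large) £5.43: restaurant meals, buyer-exempt → 0% → £0.00
Pizza slice £2.49: restaurant meals, buyer-exempt → 0% → £0.00
RC car £96.76: toys → 9.75% → £9.43
Umbrella £21.65: all other goods → 4% → £0.87
Ski goggles £149.96: sports equipment, buyer-exempt → 0% → £0.00
Total tax = £0.86 + £3.82 + £1.12 + £9.43 + £0.87 = £16.10

£16.10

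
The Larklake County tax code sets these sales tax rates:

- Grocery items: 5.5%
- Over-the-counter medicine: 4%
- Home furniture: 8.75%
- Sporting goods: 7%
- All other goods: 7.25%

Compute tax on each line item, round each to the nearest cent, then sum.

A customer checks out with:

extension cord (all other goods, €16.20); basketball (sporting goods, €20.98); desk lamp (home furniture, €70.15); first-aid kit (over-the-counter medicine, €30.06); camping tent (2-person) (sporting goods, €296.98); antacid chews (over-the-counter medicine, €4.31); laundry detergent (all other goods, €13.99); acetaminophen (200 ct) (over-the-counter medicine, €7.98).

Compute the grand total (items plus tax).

Extension cord €16.20: all other goods → 7.25% → €1.17
Basketball €20.98: sporting goods → 7% → €1.47
Desk lamp €70.15: home furniture → 8.75% → €6.14
First-aid kit €30.06: over-the-counter medicine → 4% → €1.20
Camping tent (2-person) €296.98: sporting goods → 7% → €20.79
Antacid chews €4.31: over-the-counter medicine → 4% → €0.17
Laundry detergent €13.99: all other goods → 7.25% → €1.01
Acetaminophen (200 ct) €7.98: over-the-counter medicine → 4% → €0.32
Subtotal = €460.65; tax = €32.27; total due = €492.92

€492.92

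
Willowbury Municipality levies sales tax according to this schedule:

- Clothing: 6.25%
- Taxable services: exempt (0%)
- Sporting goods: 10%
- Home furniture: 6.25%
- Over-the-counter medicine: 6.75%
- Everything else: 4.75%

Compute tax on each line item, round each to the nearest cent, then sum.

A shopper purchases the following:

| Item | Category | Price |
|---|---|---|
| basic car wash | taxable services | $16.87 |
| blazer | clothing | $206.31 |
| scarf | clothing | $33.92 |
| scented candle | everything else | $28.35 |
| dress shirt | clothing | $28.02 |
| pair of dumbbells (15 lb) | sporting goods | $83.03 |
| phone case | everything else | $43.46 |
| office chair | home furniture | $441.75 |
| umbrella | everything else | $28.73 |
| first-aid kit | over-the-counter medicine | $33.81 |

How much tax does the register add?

Basic car wash $16.87: taxable services → 0% → $0.00
Blazer $206.31: clothing → 6.25% → $12.89
Scarf $33.92: clothing → 6.25% → $2.12
Scented candle $28.35: everything else → 4.75% → $1.35
Dress shirt $28.02: clothing → 6.25% → $1.75
Pair of dumbbells (15 lb) $83.03: sporting goods → 10% → $8.30
Phone case $43.46: everything else → 4.75% → $2.06
Office chair $441.75: home furniture → 6.25% → $27.61
Umbrella $28.73: everything else → 4.75% → $1.36
First-aid kit $33.81: over-the-counter medicine → 6.75% → $2.28
Total tax = $12.89 + $2.12 + $1.35 + $1.75 + $8.30 + $2.06 + $27.61 + $1.36 + $2.28 = $59.72

$59.72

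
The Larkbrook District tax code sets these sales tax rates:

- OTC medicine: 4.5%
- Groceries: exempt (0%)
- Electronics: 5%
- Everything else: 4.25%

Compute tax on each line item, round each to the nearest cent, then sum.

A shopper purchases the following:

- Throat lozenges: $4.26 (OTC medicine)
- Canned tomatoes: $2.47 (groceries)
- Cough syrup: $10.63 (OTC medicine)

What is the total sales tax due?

Throat lozenges $4.26: OTC medicine → 4.5% → $0.19
Canned tomatoes $2.47: groceries → 0% → $0.00
Cough syrup $10.63: OTC medicine → 4.5% → $0.48
Total tax = $0.19 + $0.48 = $0.67

$0.67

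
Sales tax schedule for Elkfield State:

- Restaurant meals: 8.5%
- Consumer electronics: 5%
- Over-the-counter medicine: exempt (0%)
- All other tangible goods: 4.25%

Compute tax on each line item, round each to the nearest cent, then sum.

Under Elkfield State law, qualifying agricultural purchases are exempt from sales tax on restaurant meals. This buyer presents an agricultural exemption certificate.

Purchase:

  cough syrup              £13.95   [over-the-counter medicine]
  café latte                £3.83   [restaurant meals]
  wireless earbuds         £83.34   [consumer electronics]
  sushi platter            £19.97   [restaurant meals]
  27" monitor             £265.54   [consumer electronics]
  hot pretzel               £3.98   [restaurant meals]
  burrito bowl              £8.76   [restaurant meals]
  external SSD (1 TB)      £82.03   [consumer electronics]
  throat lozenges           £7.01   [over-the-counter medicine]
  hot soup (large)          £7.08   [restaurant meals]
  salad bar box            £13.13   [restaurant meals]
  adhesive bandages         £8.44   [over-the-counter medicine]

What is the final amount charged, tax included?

Cough syrup £13.95: over-the-counter medicine → 0% → £0.00
Café latte £3.83: restaurant meals, buyer-exempt → 0% → £0.00
Wireless earbuds £83.34: consumer electronics → 5% → £4.17
Sushi platter £19.97: restaurant meals, buyer-exempt → 0% → £0.00
27" monitor £265.54: consumer electronics → 5% → £13.28
Hot pretzel £3.98: restaurant meals, buyer-exempt → 0% → £0.00
Burrito bowl £8.76: restaurant meals, buyer-exempt → 0% → £0.00
External SSD (1 TB) £82.03: consumer electronics → 5% → £4.10
Throat lozenges £7.01: over-the-counter medicine → 0% → £0.00
Hot soup (large) £7.08: restaurant meals, buyer-exempt → 0% → £0.00
Salad bar box £13.13: restaurant meals, buyer-exempt → 0% → £0.00
Adhesive bandages £8.44: over-the-counter medicine → 0% → £0.00
Subtotal = £517.06; tax = £21.55; total due = £538.61

£538.61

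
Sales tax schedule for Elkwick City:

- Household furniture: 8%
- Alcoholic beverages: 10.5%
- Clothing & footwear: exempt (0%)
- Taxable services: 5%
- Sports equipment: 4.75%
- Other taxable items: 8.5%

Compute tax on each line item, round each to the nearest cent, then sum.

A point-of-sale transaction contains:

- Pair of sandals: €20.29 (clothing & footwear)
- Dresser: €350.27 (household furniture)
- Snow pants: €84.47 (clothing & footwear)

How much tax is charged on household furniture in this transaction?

€28.02

Dresser €350.27: household furniture → 8% → €28.02
Tax on household furniture = €28.02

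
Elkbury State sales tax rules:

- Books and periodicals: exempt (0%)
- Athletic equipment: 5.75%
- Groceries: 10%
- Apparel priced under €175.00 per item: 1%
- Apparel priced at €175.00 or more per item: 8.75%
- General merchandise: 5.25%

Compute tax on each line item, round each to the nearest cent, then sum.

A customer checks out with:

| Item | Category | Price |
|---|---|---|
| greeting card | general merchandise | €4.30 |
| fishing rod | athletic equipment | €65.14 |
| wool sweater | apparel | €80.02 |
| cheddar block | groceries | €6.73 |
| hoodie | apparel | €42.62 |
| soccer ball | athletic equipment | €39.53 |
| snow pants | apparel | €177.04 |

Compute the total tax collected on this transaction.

Greeting card €4.30: general merchandise → 5.25% → €0.23
Fishing rod €65.14: athletic equipment → 5.75% → €3.75
Wool sweater €80.02: apparel, under €175.00 → 1% → €0.80
Cheddar block €6.73: groceries → 10% → €0.67
Hoodie €42.62: apparel, under €175.00 → 1% → €0.43
Soccer ball €39.53: athletic equipment → 5.75% → €2.27
Snow pants €177.04: apparel, €175.00 or more → 8.75% → €15.49
Total tax = €0.23 + €3.75 + €0.80 + €0.67 + €0.43 + €2.27 + €15.49 = €23.64

€23.64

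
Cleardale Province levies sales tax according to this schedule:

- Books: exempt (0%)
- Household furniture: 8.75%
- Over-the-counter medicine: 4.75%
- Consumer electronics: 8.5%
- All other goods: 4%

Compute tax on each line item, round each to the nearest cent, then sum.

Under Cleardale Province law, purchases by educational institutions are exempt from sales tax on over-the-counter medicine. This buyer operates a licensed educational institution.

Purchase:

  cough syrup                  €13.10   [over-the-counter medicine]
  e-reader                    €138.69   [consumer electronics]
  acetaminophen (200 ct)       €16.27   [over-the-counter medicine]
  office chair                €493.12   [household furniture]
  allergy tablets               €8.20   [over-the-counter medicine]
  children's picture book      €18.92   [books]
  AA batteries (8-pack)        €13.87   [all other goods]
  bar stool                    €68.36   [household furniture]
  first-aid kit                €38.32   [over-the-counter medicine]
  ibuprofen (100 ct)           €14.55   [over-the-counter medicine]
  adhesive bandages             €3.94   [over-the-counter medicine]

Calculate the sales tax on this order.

€61.47

Cough syrup €13.10: over-the-counter medicine, buyer-exempt → 0% → €0.00
E-reader €138.69: consumer electronics → 8.5% → €11.79
Acetaminophen (200 ct) €16.27: over-the-counter medicine, buyer-exempt → 0% → €0.00
Office chair €493.12: household furniture → 8.75% → €43.15
Allergy tablets €8.20: over-the-counter medicine, buyer-exempt → 0% → €0.00
Children's picture book €18.92: books → 0% → €0.00
AA batteries (8-pack) €13.87: all other goods → 4% → €0.55
Bar stool €68.36: household furniture → 8.75% → €5.98
First-aid kit €38.32: over-the-counter medicine, buyer-exempt → 0% → €0.00
Ibuprofen (100 ct) €14.55: over-the-counter medicine, buyer-exempt → 0% → €0.00
Adhesive bandages €3.94: over-the-counter medicine, buyer-exempt → 0% → €0.00
Total tax = €11.79 + €43.15 + €0.55 + €5.98 = €61.47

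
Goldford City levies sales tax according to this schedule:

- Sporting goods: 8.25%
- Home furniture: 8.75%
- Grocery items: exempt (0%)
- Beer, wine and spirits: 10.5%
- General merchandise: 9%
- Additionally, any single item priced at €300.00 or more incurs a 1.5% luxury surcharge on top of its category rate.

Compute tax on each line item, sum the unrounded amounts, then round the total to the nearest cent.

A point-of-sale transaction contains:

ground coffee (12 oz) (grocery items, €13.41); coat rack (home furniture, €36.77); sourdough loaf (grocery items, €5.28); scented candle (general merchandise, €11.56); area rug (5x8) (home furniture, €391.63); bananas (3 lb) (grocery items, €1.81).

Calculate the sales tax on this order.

€44.40

Ground coffee (12 oz) €13.41: grocery items → 0% → €0.00
Coat rack €36.77: home furniture → 8.75% → €3.217375
Sourdough loaf €5.28: grocery items → 0% → €0.00
Scented candle €11.56: general merchandise → 9% → €1.0404
Area rug (5x8) €391.63: home furniture → 8.75% + 1.5% surcharge = 10.25% → €40.142075
Bananas (3 lb) €1.81: grocery items → 0% → €0.00
Unrounded tax sum = €44.39985 → €44.40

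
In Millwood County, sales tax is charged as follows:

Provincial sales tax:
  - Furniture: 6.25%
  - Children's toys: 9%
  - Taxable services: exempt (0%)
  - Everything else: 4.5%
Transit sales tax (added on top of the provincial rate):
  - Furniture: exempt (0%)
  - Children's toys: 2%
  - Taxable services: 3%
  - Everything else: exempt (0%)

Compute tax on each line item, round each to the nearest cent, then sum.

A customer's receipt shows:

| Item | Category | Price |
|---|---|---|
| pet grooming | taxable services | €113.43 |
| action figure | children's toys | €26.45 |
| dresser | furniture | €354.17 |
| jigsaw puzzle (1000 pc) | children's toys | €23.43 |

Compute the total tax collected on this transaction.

€31.03

Pet grooming €113.43: taxable services → 0% + 3% transit = 3% → €3.40
Action figure €26.45: children's toys → 9% + 2% transit = 11% → €2.91
Dresser €354.17: furniture → 6.25% + 0% transit = 6.25% → €22.14
Jigsaw puzzle (1000 pc) €23.43: children's toys → 9% + 2% transit = 11% → €2.58
Total tax = €3.40 + €2.91 + €22.14 + €2.58 = €31.03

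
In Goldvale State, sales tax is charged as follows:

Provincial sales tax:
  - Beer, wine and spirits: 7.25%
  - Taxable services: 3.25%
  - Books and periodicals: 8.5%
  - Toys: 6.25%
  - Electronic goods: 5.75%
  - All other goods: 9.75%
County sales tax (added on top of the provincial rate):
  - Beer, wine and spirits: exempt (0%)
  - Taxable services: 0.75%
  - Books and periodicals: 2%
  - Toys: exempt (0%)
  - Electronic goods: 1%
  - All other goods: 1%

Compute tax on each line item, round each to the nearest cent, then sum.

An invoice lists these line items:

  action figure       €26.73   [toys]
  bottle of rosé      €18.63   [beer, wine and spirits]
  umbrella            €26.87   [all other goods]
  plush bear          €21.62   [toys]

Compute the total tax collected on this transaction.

Action figure €26.73: toys → 6.25% + 0% county = 6.25% → €1.67
Bottle of rosé €18.63: beer, wine and spirits → 7.25% + 0% county = 7.25% → €1.35
Umbrella €26.87: all other goods → 9.75% + 1% county = 10.75% → €2.89
Plush bear €21.62: toys → 6.25% + 0% county = 6.25% → €1.35
Total tax = €1.67 + €1.35 + €2.89 + €1.35 = €7.26

€7.26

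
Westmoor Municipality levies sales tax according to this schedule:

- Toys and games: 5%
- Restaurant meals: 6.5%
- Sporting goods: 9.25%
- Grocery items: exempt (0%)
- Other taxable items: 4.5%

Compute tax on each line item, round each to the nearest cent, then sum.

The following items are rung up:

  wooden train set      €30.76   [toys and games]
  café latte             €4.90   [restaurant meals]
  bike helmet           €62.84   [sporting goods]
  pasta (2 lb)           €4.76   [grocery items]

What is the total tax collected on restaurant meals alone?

€0.32

Café latte €4.90: restaurant meals → 6.5% → €0.32
Tax on restaurant meals = €0.32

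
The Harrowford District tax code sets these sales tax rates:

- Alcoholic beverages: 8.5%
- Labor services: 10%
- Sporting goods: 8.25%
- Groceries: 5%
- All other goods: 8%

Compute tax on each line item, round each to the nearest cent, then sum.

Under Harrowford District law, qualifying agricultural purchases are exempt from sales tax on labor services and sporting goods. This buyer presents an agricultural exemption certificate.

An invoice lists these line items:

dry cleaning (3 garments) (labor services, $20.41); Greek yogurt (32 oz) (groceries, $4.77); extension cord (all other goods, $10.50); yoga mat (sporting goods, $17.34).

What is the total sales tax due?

$1.08

Dry cleaning (3 garments) $20.41: labor services, buyer-exempt → 0% → $0.00
Greek yogurt (32 oz) $4.77: groceries → 5% → $0.24
Extension cord $10.50: all other goods → 8% → $0.84
Yoga mat $17.34: sporting goods, buyer-exempt → 0% → $0.00
Total tax = $0.24 + $0.84 = $1.08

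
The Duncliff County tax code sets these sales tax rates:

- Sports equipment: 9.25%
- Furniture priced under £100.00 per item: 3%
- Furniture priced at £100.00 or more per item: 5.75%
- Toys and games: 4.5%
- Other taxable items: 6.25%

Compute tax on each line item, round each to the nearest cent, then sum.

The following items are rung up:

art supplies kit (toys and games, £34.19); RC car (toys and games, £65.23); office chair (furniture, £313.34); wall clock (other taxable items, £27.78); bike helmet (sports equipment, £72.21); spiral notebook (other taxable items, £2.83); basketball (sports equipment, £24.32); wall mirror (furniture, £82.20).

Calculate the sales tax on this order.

£35.82

Art supplies kit £34.19: toys and games → 4.5% → £1.54
RC car £65.23: toys and games → 4.5% → £2.94
Office chair £313.34: furniture, £100.00 or more → 5.75% → £18.02
Wall clock £27.78: other taxable items → 6.25% → £1.74
Bike helmet £72.21: sports equipment → 9.25% → £6.68
Spiral notebook £2.83: other taxable items → 6.25% → £0.18
Basketball £24.32: sports equipment → 9.25% → £2.25
Wall mirror £82.20: furniture, under £100.00 → 3% → £2.47
Total tax = £1.54 + £2.94 + £18.02 + £1.74 + £6.68 + £0.18 + £2.25 + £2.47 = £35.82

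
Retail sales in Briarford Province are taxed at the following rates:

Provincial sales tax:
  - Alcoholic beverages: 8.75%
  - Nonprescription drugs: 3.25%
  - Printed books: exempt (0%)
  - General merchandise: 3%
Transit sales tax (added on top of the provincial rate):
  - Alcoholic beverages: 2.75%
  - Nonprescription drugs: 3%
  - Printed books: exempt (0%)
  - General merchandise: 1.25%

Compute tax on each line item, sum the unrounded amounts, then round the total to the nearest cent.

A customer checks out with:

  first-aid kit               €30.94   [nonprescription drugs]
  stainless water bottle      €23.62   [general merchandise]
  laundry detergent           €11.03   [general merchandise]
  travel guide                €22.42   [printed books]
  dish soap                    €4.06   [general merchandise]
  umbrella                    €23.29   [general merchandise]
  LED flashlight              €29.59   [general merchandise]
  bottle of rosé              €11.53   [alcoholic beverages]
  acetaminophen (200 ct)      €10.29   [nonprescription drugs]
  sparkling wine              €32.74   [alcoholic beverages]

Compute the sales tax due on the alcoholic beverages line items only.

€5.09

Bottle of rosé €11.53: alcoholic beverages → 8.75% + 2.75% transit = 11.5% → €1.32595
Sparkling wine €32.74: alcoholic beverages → 8.75% + 2.75% transit = 11.5% → €3.7651
Tax on alcoholic beverages: unrounded sum = €5.09105 → €5.09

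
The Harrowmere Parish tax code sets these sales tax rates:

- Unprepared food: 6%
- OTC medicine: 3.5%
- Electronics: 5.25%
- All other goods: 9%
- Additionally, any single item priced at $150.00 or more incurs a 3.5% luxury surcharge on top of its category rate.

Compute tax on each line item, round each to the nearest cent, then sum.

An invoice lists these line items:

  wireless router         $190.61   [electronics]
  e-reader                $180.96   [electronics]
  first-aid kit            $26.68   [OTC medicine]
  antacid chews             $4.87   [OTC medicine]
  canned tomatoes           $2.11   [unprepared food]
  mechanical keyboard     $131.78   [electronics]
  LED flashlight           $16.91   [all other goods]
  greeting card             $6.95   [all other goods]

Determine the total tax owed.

$42.81

Wireless router $190.61: electronics → 5.25% + 3.5% surcharge = 8.75% → $16.68
E-reader $180.96: electronics → 5.25% + 3.5% surcharge = 8.75% → $15.83
First-aid kit $26.68: OTC medicine → 3.5% → $0.93
Antacid chews $4.87: OTC medicine → 3.5% → $0.17
Canned tomatoes $2.11: unprepared food → 6% → $0.13
Mechanical keyboard $131.78: electronics → 5.25% → $6.92
LED flashlight $16.91: all other goods → 9% → $1.52
Greeting card $6.95: all other goods → 9% → $0.63
Total tax = $16.68 + $15.83 + $0.93 + $0.17 + $0.13 + $6.92 + $1.52 + $0.63 = $42.81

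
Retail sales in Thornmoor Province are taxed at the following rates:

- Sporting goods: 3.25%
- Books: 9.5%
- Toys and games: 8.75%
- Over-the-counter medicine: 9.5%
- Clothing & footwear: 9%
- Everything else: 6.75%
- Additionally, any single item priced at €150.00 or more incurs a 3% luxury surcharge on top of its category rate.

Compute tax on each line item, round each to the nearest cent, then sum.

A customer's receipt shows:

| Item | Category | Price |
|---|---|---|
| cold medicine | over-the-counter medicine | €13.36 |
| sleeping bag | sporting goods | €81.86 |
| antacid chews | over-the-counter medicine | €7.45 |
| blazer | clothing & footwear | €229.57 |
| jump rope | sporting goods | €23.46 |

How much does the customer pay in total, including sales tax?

€388.65

Cold medicine €13.36: over-the-counter medicine → 9.5% → €1.27
Sleeping bag €81.86: sporting goods → 3.25% → €2.66
Antacid chews €7.45: over-the-counter medicine → 9.5% → €0.71
Blazer €229.57: clothing & footwear → 9% + 3% surcharge = 12% → €27.55
Jump rope €23.46: sporting goods → 3.25% → €0.76
Subtotal = €355.70; tax = €32.95; total due = €388.65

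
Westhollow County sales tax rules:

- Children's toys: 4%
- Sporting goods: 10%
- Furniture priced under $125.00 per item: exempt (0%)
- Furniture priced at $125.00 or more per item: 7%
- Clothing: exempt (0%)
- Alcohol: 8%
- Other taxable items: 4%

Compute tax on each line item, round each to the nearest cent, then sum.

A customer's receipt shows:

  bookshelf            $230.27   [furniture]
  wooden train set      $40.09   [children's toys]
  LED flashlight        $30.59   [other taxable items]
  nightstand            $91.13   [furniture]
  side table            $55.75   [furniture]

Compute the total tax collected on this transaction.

Bookshelf $230.27: furniture, $125.00 or more → 7% → $16.12
Wooden train set $40.09: children's toys → 4% → $1.60
LED flashlight $30.59: other taxable items → 4% → $1.22
Nightstand $91.13: furniture, under $125.00 → 0% → $0.00
Side table $55.75: furniture, under $125.00 → 0% → $0.00
Total tax = $16.12 + $1.60 + $1.22 = $18.94

$18.94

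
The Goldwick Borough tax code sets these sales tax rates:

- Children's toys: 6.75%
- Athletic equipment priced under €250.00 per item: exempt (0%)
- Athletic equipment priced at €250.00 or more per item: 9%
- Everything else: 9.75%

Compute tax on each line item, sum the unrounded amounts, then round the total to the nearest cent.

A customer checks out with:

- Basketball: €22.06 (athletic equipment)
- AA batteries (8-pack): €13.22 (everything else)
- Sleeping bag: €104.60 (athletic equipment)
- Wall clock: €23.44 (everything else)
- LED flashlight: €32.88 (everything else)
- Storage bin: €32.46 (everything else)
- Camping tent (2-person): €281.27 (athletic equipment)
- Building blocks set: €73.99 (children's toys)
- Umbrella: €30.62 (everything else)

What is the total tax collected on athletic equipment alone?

€25.31

Basketball €22.06: athletic equipment, under €250.00 → 0% → €0.00
Sleeping bag €104.60: athletic equipment, under €250.00 → 0% → €0.00
Camping tent (2-person) €281.27: athletic equipment, €250.00 or more → 9% → €25.3143
Tax on athletic equipment: unrounded sum = €25.3143 → €25.31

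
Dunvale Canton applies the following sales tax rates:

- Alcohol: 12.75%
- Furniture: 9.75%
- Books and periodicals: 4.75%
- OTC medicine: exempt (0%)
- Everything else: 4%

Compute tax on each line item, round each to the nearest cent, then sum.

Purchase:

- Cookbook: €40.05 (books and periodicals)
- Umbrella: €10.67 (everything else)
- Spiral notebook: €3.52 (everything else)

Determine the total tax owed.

€2.47

Cookbook €40.05: books and periodicals → 4.75% → €1.90
Umbrella €10.67: everything else → 4% → €0.43
Spiral notebook €3.52: everything else → 4% → €0.14
Total tax = €1.90 + €0.43 + €0.14 = €2.47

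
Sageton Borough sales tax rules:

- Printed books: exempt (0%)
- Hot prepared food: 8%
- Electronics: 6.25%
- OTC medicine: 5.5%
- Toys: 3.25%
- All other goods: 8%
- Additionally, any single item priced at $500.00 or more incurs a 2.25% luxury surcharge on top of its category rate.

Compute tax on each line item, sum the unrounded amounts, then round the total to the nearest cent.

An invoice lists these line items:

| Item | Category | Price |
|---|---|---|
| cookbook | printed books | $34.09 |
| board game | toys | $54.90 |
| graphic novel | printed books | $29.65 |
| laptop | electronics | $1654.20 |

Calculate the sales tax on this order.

$142.39

Cookbook $34.09: printed books → 0% → $0.00
Board game $54.90: toys → 3.25% → $1.78425
Graphic novel $29.65: printed books → 0% → $0.00
Laptop $1654.20: electronics → 6.25% + 2.25% surcharge = 8.5% → $140.607
Unrounded tax sum = $142.39125 → $142.39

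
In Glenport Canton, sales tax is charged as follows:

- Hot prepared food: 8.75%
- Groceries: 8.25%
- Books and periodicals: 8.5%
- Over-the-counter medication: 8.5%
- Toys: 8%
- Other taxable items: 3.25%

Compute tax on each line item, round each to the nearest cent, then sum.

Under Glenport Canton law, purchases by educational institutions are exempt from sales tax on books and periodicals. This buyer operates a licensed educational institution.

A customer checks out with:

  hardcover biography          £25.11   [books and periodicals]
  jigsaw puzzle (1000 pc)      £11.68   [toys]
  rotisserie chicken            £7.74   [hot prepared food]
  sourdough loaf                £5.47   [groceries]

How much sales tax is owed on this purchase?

£2.06

Hardcover biography £25.11: books and periodicals, buyer-exempt → 0% → £0.00
Jigsaw puzzle (1000 pc) £11.68: toys → 8% → £0.93
Rotisserie chicken £7.74: hot prepared food → 8.75% → £0.68
Sourdough loaf £5.47: groceries → 8.25% → £0.45
Total tax = £0.93 + £0.68 + £0.45 = £2.06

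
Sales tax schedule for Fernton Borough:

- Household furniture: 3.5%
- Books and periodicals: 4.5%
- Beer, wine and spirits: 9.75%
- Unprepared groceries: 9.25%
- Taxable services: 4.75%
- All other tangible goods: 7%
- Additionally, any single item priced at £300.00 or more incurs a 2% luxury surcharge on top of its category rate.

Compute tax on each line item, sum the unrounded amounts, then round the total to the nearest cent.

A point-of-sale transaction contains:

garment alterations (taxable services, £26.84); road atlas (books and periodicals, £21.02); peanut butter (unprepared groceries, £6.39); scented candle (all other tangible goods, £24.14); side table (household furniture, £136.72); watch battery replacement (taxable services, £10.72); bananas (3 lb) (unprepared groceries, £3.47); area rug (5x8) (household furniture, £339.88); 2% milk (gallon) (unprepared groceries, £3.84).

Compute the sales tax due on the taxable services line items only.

£1.78

Garment alterations £26.84: taxable services → 4.75% → £1.2749
Watch battery replacement £10.72: taxable services → 4.75% → £0.5092
Tax on taxable services: unrounded sum = £1.7841 → £1.78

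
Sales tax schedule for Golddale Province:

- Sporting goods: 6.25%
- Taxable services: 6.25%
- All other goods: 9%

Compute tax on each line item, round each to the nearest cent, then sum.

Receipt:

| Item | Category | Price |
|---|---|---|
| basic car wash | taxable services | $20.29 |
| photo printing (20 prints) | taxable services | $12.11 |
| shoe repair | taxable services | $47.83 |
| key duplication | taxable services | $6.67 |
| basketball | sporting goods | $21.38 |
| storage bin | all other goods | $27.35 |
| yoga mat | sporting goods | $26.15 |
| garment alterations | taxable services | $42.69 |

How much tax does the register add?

Basic car wash $20.29: taxable services → 6.25% → $1.27
Photo printing (20 prints) $12.11: taxable services → 6.25% → $0.76
Shoe repair $47.83: taxable services → 6.25% → $2.99
Key duplication $6.67: taxable services → 6.25% → $0.42
Basketball $21.38: sporting goods → 6.25% → $1.34
Storage bin $27.35: all other goods → 9% → $2.46
Yoga mat $26.15: sporting goods → 6.25% → $1.63
Garment alterations $42.69: taxable services → 6.25% → $2.67
Total tax = $1.27 + $0.76 + $2.99 + $0.42 + $1.34 + $2.46 + $1.63 + $2.67 = $13.54

$13.54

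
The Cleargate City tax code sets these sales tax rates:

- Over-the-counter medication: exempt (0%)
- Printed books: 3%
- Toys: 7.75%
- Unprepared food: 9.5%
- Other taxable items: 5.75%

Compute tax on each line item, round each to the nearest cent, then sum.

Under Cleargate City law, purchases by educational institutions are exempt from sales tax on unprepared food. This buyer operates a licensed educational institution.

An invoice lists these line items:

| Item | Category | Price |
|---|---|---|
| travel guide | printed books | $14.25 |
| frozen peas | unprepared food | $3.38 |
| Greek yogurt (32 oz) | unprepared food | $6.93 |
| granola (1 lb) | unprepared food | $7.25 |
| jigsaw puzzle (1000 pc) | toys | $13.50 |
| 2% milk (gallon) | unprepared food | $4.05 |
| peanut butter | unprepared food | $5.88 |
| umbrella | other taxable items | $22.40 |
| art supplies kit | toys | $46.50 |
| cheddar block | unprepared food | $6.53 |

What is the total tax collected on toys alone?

Jigsaw puzzle (1000 pc) $13.50: toys → 7.75% → $1.05
Art supplies kit $46.50: toys → 7.75% → $3.60
Tax on toys = $1.05 + $3.60 = $4.65

$4.65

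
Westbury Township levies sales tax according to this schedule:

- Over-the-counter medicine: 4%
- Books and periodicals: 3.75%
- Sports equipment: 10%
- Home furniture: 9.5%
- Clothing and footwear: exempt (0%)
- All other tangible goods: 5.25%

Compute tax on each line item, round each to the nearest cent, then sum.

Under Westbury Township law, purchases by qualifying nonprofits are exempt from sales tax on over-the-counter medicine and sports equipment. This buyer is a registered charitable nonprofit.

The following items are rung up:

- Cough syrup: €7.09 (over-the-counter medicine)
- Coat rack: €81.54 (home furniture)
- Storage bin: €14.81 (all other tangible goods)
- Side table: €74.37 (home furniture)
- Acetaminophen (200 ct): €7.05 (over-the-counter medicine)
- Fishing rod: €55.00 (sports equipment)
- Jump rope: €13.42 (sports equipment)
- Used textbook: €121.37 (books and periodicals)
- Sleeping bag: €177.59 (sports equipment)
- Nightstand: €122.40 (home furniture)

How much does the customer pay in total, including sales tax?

Cough syrup €7.09: over-the-counter medicine, buyer-exempt → 0% → €0.00
Coat rack €81.54: home furniture → 9.5% → €7.75
Storage bin €14.81: all other tangible goods → 5.25% → €0.78
Side table €74.37: home furniture → 9.5% → €7.07
Acetaminophen (200 ct) €7.05: over-the-counter medicine, buyer-exempt → 0% → €0.00
Fishing rod €55.00: sports equipment, buyer-exempt → 0% → €0.00
Jump rope €13.42: sports equipment, buyer-exempt → 0% → €0.00
Used textbook €121.37: books and periodicals → 3.75% → €4.55
Sleeping bag €177.59: sports equipment, buyer-exempt → 0% → €0.00
Nightstand €122.40: home furniture → 9.5% → €11.63
Subtotal = €674.64; tax = €31.78; total due = €706.42

€706.42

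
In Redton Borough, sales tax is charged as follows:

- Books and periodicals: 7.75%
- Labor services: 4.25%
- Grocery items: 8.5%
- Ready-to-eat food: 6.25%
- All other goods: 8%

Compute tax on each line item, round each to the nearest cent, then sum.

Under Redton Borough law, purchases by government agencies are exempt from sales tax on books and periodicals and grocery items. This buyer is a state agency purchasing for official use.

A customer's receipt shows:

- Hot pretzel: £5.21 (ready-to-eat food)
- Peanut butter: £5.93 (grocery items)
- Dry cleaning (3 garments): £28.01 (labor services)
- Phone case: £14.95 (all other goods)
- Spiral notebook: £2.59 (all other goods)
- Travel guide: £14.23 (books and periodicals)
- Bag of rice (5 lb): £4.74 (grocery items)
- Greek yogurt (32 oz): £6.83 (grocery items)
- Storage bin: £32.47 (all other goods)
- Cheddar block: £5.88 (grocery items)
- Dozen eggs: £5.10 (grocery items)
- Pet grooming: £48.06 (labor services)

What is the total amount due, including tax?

Hot pretzel £5.21: ready-to-eat food → 6.25% → £0.33
Peanut butter £5.93: grocery items, buyer-exempt → 0% → £0.00
Dry cleaning (3 garments) £28.01: labor services → 4.25% → £1.19
Phone case £14.95: all other goods → 8% → £1.20
Spiral notebook £2.59: all other goods → 8% → £0.21
Travel guide £14.23: books and periodicals, buyer-exempt → 0% → £0.00
Bag of rice (5 lb) £4.74: grocery items, buyer-exempt → 0% → £0.00
Greek yogurt (32 oz) £6.83: grocery items, buyer-exempt → 0% → £0.00
Storage bin £32.47: all other goods → 8% → £2.60
Cheddar block £5.88: grocery items, buyer-exempt → 0% → £0.00
Dozen eggs £5.10: grocery items, buyer-exempt → 0% → £0.00
Pet grooming £48.06: labor services → 4.25% → £2.04
Subtotal = £174.00; tax = £7.57; total due = £181.57

£181.57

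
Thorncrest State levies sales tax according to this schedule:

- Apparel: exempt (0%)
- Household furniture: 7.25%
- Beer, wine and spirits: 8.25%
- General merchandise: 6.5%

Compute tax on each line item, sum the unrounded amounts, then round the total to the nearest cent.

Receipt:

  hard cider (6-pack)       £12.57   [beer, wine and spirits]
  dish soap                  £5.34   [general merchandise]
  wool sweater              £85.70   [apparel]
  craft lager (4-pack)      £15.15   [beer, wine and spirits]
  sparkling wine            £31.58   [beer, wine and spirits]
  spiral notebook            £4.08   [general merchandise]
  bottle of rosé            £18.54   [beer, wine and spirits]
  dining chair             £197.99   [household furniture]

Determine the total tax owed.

Hard cider (6-pack) £12.57: beer, wine and spirits → 8.25% → £1.037025
Dish soap £5.34: general merchandise → 6.5% → £0.3471
Wool sweater £85.70: apparel → 0% → £0.00
Craft lager (4-pack) £15.15: beer, wine and spirits → 8.25% → £1.249875
Sparkling wine £31.58: beer, wine and spirits → 8.25% → £2.60535
Spiral notebook £4.08: general merchandise → 6.5% → £0.2652
Bottle of rosé £18.54: beer, wine and spirits → 8.25% → £1.52955
Dining chair £197.99: household furniture → 7.25% → £14.354275
Unrounded tax sum = £21.388375 → £21.39

£21.39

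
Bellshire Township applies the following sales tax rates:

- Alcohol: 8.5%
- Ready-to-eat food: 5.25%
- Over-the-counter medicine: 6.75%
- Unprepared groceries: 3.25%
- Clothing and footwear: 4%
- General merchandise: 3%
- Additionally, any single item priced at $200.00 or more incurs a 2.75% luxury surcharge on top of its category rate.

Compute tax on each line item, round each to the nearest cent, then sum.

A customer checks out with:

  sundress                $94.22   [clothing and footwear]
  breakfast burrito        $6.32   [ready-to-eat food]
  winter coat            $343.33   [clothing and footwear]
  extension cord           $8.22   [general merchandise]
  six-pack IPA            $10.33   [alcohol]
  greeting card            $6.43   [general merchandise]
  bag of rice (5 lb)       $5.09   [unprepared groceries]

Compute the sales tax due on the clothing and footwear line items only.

Sundress $94.22: clothing and footwear → 4% → $3.77
Winter coat $343.33: clothing and footwear → 4% + 2.75% surcharge = 6.75% → $23.17
Tax on clothing and footwear = $3.77 + $23.17 = $26.94

$26.94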